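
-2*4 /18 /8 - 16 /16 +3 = 35 /18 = 1.94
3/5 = 0.60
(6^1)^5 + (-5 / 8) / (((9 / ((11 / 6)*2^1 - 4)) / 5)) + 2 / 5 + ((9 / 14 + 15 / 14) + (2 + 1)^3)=7805.23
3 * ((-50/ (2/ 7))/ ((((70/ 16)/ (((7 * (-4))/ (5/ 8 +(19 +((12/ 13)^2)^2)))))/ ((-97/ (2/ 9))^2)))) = 29255071599936/ 929993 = 31457303.01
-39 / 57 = -13 / 19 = -0.68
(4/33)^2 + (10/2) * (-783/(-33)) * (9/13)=1162963/14157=82.15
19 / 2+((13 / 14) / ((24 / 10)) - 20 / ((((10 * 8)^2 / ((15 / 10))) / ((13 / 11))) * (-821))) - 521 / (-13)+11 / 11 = 80415647047 / 1577896320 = 50.96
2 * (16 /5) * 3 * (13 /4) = 312 /5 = 62.40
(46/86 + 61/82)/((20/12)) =13527/17630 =0.77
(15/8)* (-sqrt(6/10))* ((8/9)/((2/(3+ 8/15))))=-53* sqrt(15)/90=-2.28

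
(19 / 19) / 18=1 / 18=0.06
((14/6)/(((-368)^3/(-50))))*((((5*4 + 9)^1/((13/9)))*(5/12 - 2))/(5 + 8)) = -96425/16844578816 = -0.00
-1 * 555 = -555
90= 90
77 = 77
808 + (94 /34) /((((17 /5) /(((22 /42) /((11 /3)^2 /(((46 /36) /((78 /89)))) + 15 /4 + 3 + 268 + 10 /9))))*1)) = 34339883103052 /42499776739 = 808.00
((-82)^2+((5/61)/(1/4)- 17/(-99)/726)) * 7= 206370960971/4384314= 47070.30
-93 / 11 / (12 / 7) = -217 / 44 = -4.93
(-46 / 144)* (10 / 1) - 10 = -475 / 36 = -13.19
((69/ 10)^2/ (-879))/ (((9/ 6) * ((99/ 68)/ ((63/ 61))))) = -125902/ 4915075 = -0.03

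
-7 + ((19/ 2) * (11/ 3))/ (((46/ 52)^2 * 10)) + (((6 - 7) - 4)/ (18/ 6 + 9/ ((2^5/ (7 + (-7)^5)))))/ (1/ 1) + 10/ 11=-225115961/ 137386590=-1.64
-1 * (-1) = 1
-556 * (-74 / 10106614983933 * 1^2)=41144 / 10106614983933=0.00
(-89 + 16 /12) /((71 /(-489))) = 42869 /71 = 603.79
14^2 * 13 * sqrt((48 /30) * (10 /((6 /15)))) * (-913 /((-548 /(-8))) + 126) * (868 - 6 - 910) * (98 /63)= -17620255744 * sqrt(10) /411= -135572119.48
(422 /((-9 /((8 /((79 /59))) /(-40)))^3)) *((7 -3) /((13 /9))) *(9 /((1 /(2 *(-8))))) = -5546876032 /7210695375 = -0.77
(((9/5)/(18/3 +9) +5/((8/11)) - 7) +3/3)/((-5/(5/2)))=-199/400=-0.50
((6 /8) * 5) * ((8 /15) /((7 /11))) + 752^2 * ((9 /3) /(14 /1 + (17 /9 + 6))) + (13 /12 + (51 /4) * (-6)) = 1281367085 /16548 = 77433.35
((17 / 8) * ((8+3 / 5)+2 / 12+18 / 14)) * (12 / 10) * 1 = 35887 / 1400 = 25.63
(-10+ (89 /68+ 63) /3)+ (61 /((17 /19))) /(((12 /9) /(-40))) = -414907 /204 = -2033.86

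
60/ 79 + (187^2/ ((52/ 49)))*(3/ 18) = 135383719/ 24648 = 5492.69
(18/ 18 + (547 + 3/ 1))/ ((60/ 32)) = 4408/ 15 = 293.87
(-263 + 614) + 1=352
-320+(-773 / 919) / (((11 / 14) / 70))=-3992420 / 10109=-394.94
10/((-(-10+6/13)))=1.05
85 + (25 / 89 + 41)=11239 / 89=126.28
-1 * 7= -7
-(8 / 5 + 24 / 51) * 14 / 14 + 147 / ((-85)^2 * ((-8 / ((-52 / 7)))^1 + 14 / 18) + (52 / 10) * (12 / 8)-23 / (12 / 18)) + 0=-2739254786 / 1329995935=-2.06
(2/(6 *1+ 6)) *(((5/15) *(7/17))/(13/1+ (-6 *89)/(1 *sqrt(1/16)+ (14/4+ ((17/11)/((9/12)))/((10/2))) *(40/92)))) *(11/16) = -456071/7560525600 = -0.00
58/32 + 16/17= 749/272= 2.75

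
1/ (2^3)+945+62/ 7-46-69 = 46983/ 56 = 838.98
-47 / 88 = -0.53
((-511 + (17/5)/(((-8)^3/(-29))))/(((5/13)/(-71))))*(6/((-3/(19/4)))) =-895802.98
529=529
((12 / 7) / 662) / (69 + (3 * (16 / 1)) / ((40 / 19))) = 10 / 354501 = 0.00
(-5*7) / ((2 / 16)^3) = -17920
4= 4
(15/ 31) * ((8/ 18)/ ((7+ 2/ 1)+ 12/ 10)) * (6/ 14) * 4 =400/ 11067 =0.04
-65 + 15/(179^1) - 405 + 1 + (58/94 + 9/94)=-7877991/16826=-468.20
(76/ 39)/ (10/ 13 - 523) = -76/ 20367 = -0.00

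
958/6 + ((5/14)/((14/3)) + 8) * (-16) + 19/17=78868/2499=31.56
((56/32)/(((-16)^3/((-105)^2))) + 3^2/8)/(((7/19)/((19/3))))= -7068741/114688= -61.63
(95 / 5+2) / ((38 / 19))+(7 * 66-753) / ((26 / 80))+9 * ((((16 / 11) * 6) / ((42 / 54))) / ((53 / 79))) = -77919663 / 106106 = -734.36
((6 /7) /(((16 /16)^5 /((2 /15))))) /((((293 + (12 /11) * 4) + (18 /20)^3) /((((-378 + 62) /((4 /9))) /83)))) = -6256800 /1905110039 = -0.00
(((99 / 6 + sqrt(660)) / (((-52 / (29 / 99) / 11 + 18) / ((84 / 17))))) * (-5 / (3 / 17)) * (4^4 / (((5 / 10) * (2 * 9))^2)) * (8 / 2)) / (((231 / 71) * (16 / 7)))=-18448640 * sqrt(165) / 72171-4612160 / 2187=-5392.45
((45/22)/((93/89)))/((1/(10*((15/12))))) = 24.47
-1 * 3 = -3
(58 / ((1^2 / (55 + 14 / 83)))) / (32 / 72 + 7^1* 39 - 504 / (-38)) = 45414522 / 4069241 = 11.16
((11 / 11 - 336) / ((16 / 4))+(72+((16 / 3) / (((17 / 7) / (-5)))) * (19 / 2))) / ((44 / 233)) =-5516741 / 8976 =-614.61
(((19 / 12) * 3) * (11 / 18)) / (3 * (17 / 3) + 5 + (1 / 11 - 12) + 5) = 2299 / 11952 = 0.19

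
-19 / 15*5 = -19 / 3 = -6.33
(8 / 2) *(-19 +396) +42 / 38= 28673 / 19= 1509.11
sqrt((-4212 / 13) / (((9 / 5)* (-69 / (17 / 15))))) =2* sqrt(391) / 23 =1.72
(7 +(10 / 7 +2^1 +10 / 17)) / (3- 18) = -437 / 595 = -0.73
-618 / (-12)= 103 / 2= 51.50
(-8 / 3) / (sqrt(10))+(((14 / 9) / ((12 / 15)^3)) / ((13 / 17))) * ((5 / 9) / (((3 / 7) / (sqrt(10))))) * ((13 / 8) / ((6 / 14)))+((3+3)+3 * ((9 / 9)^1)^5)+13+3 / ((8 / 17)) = 89.28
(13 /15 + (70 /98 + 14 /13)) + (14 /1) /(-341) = 1218038 /465465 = 2.62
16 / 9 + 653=5893 / 9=654.78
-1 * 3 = -3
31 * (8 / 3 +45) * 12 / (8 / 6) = 13299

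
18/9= 2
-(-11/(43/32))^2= -67.01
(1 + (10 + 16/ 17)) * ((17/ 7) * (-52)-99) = -45733/ 17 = -2690.18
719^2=516961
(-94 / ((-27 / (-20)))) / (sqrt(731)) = -2.58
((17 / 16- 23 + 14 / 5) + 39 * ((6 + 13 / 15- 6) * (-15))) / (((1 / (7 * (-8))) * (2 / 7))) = 2062459 / 20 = 103122.95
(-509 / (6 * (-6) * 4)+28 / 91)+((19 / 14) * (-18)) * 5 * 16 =-25558609 / 13104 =-1950.44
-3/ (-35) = 0.09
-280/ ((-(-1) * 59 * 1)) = -280/ 59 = -4.75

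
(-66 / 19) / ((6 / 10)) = -110 / 19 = -5.79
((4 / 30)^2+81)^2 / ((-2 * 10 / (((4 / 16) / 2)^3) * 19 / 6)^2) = 332296441 / 53231616000000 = 0.00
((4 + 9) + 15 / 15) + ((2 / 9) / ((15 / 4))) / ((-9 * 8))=17009 / 1215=14.00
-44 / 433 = -0.10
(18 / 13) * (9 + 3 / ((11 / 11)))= 216 / 13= 16.62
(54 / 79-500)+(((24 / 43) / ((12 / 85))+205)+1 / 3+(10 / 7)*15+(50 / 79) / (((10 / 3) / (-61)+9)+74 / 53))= -274498190276 / 1022187873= -268.54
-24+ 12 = -12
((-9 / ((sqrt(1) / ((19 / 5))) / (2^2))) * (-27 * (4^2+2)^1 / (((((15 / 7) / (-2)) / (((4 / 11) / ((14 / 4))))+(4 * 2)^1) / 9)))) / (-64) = 747954 / 185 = 4042.99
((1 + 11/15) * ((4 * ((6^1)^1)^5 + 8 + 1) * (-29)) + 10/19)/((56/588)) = -1560036408/95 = -16421435.87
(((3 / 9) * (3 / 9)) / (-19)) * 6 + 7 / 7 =55 / 57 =0.96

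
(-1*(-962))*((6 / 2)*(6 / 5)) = 17316 / 5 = 3463.20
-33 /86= -0.38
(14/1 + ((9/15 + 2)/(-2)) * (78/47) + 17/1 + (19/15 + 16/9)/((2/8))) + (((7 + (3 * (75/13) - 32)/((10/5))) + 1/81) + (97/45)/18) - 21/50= 99937859/2474550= 40.39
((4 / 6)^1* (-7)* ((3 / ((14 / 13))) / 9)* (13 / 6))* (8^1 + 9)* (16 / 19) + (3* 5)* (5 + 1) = 23186 / 513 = 45.20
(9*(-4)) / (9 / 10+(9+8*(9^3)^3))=-40 / 3443737691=-0.00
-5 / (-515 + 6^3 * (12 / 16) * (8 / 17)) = 0.01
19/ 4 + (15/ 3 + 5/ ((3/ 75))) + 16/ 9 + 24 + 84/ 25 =147499/ 900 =163.89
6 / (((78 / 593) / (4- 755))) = -445343 / 13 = -34257.15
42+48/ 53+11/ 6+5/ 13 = 186541/ 4134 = 45.12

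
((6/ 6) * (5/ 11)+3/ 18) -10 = -619/ 66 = -9.38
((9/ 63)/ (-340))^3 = -0.00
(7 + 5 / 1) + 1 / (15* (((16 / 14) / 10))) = 12.58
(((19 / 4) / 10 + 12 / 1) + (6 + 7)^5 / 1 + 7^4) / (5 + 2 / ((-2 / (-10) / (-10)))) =-14948259 / 3800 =-3933.75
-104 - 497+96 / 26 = -7765 / 13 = -597.31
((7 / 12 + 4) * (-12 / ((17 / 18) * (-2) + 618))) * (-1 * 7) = 693 / 1109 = 0.62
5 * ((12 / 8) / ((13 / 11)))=165 / 26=6.35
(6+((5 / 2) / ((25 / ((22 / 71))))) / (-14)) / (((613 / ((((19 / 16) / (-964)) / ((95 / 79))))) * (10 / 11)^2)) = -284944231 / 23495456320000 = -0.00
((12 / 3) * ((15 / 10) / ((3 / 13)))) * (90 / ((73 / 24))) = 56160 / 73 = 769.32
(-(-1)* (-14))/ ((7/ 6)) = -12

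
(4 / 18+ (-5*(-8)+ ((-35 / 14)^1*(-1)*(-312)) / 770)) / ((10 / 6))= 27172 / 1155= 23.53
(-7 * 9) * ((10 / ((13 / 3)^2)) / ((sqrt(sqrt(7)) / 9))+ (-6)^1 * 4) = 1512-7290 * 7^(3 / 4) / 169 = 1326.36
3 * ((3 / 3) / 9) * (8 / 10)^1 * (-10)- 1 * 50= -158 / 3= -52.67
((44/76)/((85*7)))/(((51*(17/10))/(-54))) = -396/653429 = -0.00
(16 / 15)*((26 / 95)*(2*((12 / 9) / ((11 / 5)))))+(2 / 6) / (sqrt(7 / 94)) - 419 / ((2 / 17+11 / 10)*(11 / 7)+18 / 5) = -518621338 / 6856245+sqrt(658) / 21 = -74.42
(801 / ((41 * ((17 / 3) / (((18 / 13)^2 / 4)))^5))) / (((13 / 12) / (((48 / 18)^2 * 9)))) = 521224839293831424 / 104329070704443901069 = 0.00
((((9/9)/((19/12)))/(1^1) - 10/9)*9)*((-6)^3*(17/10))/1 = 150552/95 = 1584.76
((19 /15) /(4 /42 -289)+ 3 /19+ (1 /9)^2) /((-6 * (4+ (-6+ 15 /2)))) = -7743083 /1540623645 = -0.01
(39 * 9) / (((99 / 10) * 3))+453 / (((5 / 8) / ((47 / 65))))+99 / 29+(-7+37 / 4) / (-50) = 447273133 / 829400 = 539.27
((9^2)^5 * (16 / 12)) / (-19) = -4649045868 / 19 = -244686624.63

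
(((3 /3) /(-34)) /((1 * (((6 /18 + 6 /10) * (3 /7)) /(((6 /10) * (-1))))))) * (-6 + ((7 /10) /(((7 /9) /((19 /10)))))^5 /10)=-80080381791 /400000000000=-0.20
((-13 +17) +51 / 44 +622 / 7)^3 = 24280671783493 / 29218112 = 831014.40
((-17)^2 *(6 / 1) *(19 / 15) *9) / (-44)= -49419 / 110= -449.26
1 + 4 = 5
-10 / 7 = -1.43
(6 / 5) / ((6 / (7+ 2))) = 9 / 5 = 1.80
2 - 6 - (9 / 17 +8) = -213 / 17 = -12.53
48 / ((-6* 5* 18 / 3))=-4 / 15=-0.27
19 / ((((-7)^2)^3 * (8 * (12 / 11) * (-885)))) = -209 / 9995459040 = -0.00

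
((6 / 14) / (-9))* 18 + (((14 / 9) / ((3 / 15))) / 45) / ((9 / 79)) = 3368 / 5103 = 0.66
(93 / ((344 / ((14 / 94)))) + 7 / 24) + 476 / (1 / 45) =259742945 / 12126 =21420.33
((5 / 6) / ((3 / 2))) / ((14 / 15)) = 25 / 42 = 0.60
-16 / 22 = -8 / 11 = -0.73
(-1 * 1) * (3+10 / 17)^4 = -13845841 / 83521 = -165.78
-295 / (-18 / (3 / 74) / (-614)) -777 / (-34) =-726679 / 1887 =-385.10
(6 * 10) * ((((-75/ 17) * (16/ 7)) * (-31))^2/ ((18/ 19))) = 6189054.45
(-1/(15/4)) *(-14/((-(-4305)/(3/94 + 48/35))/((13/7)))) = 26676/11802875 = 0.00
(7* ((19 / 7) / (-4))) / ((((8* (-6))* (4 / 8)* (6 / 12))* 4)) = 0.10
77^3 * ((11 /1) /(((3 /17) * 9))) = 85371671 /27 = 3161913.74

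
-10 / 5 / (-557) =2 / 557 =0.00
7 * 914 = 6398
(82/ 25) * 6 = 492/ 25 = 19.68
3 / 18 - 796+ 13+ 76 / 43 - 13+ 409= -99347 / 258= -385.07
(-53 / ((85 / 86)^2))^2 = 153654592144 / 52200625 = 2943.54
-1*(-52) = 52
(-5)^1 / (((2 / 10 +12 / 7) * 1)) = -175 / 67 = -2.61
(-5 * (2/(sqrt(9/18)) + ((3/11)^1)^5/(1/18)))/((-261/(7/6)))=2835/4670479 + 35 * sqrt(2)/783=0.06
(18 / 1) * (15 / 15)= 18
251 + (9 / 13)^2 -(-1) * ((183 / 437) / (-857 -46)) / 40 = 223612889691 / 889190120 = 251.48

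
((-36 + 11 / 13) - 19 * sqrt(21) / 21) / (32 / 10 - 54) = 95 * sqrt(21) / 5334 + 2285 / 3302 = 0.77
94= 94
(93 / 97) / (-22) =-93 / 2134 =-0.04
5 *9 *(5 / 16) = 225 / 16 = 14.06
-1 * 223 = -223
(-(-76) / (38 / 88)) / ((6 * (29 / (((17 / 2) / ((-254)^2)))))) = 187 / 1403223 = 0.00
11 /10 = 1.10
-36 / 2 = -18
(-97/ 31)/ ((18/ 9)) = -97/ 62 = -1.56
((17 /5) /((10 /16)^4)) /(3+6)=2.48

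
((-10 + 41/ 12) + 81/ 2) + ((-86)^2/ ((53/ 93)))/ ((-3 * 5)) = -2643457/ 3180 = -831.28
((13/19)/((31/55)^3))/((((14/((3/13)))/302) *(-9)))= -25122625/11886609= -2.11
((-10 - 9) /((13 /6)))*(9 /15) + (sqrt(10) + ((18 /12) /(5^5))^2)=-2671874883 /507812500 + sqrt(10)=-2.10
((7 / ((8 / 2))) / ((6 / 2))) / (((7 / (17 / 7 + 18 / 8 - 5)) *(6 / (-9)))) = 9 / 224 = 0.04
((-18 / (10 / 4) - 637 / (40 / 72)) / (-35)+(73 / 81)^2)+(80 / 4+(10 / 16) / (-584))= 288473832373 / 5364273600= 53.78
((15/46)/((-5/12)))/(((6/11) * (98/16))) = -264/1127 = -0.23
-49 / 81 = -0.60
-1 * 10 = -10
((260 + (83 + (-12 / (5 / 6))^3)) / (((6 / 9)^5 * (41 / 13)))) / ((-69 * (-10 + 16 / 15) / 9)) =-92.92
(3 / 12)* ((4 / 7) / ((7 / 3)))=3 / 49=0.06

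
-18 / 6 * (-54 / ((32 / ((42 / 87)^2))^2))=0.01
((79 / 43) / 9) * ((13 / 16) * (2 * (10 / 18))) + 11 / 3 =107303 / 27864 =3.85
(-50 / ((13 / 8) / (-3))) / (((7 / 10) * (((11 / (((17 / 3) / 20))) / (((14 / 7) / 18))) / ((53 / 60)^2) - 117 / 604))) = 115371248000 / 391613916603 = 0.29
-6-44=-50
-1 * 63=-63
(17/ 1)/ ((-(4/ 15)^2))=-3825/ 16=-239.06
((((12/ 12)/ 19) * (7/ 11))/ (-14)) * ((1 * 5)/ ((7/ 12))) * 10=-300/ 1463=-0.21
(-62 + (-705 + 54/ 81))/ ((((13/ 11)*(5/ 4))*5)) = -101156/ 975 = -103.75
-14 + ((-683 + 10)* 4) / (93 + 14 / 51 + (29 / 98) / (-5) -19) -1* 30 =-148877284 / 1854641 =-80.27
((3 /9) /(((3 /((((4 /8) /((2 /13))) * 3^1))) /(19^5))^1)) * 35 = 93885420.42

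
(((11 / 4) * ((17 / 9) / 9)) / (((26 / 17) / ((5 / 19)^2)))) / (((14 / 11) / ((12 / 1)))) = 874225 / 3547908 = 0.25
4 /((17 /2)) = 8 /17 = 0.47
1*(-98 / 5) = -98 / 5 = -19.60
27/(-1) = -27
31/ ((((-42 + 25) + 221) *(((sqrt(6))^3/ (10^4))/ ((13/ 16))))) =251875 *sqrt(6)/ 7344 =84.01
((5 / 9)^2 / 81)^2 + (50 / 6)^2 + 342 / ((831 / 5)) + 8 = 947979845956 / 11923941717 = 79.50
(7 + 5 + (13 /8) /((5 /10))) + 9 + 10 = 137 /4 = 34.25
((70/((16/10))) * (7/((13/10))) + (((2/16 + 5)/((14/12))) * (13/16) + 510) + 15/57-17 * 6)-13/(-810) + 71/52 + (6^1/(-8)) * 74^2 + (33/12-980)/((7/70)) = -592943233651/44815680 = -13230.71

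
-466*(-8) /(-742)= -1864 /371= -5.02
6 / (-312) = -1 / 52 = -0.02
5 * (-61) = -305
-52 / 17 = -3.06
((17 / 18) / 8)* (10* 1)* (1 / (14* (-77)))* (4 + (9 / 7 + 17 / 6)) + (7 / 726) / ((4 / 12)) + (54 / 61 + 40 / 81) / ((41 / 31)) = 285929163155 / 269047015776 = 1.06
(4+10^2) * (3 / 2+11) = 1300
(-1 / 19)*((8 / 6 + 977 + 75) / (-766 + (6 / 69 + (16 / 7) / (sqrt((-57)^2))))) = 63595 / 878552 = 0.07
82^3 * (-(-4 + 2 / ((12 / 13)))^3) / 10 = 91733851 / 270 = 339755.00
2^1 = 2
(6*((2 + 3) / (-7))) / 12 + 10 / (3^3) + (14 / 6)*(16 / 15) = 4729 / 1890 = 2.50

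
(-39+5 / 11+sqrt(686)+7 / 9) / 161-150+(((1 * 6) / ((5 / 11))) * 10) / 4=-1868602 / 15939+sqrt(14) / 23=-117.07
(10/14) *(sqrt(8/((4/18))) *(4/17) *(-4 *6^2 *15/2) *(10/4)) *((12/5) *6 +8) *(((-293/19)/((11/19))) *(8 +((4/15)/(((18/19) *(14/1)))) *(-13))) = 16456005120/1309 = 12571432.48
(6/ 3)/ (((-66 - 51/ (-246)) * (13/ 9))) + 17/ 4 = 1186391/ 280540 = 4.23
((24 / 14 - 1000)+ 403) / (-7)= 4167 / 49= 85.04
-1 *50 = -50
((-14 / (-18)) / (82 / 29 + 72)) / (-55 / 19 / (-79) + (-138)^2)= 43529 / 79752426210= 0.00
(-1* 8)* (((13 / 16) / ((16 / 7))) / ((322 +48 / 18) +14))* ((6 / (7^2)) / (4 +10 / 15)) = -351 / 1593088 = -0.00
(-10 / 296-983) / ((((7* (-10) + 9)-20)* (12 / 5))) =727445 / 143856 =5.06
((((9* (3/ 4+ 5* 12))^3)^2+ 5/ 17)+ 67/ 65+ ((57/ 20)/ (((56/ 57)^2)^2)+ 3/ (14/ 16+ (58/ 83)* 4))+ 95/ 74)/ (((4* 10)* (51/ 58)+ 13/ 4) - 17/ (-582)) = 694733226346629.32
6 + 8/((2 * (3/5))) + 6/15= 196/15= 13.07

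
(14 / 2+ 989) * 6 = 5976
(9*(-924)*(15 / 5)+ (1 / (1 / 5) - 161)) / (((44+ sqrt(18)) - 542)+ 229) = 75312*sqrt(2) / 72343+ 6752976 / 72343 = 94.82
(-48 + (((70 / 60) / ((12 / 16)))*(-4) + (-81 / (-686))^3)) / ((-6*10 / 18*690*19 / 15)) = 157535698759 / 8464572604320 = 0.02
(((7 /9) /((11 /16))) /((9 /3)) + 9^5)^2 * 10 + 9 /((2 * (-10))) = 61513938729651119 /1764180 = 34868289363.70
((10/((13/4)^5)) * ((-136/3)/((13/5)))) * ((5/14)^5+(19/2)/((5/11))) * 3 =-2446617500160/81124178863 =-30.16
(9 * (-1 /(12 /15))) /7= -45 /28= -1.61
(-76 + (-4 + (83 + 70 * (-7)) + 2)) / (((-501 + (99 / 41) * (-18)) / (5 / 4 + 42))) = 3440105 / 89292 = 38.53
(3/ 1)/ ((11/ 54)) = 162/ 11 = 14.73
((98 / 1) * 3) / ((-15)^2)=98 / 75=1.31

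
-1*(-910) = 910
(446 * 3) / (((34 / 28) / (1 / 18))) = 3122 / 51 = 61.22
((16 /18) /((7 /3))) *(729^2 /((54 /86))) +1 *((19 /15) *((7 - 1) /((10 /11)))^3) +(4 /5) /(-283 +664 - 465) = 4236624496 /13125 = 322790.44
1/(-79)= -0.01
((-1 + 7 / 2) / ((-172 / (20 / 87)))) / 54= -25 / 404028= -0.00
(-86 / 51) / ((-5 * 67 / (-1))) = -86 / 17085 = -0.01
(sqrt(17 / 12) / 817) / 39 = sqrt(51) / 191178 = 0.00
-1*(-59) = 59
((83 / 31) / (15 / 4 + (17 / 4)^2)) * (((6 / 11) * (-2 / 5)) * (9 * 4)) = -0.96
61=61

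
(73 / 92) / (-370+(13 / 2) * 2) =-73 / 32844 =-0.00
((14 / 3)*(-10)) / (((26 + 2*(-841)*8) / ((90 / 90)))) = 14 / 4029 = 0.00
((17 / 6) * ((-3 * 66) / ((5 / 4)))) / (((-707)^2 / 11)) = -24684 / 2499245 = -0.01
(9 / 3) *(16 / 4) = 12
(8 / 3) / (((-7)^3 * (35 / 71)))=-568 / 36015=-0.02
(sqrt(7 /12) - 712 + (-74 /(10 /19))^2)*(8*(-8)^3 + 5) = -1948989219 /25 - 4091*sqrt(21) /6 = -77962693.31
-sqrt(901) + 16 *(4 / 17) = 64 / 17-sqrt(901) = -26.25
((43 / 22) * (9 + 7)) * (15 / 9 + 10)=364.85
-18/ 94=-9/ 47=-0.19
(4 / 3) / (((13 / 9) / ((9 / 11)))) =108 / 143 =0.76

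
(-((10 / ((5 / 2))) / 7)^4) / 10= -128 / 12005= -0.01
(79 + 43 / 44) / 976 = 3519 / 42944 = 0.08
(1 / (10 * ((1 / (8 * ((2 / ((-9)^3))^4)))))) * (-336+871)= 6848 / 282429536481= 0.00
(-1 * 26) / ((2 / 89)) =-1157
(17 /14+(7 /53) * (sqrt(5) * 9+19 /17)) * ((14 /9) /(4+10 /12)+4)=17.37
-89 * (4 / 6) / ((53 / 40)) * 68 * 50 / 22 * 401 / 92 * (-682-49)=887014406000 / 40227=22050225.12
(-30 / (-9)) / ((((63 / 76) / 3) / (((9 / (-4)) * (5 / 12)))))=-475 / 42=-11.31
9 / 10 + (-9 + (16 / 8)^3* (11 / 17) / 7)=-8759 / 1190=-7.36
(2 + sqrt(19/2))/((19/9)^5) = 118098/2476099 + 59049 * sqrt(38)/4952198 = 0.12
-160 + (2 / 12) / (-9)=-8641 / 54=-160.02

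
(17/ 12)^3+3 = 10097/ 1728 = 5.84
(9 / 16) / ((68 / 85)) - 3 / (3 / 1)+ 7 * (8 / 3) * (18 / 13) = 21257 / 832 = 25.55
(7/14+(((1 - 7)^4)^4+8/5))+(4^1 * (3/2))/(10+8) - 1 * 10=84633297223453/30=2821109907448.43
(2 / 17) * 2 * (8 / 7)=32 / 119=0.27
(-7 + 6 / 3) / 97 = -5 / 97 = -0.05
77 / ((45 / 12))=308 / 15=20.53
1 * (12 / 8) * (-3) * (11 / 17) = -99 / 34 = -2.91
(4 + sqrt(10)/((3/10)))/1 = 4 + 10* sqrt(10)/3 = 14.54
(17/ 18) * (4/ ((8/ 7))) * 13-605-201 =-27469/ 36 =-763.03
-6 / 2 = -3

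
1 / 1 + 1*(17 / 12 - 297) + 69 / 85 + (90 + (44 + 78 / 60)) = -161641 / 1020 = -158.47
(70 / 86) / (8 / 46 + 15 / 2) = 1610 / 15179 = 0.11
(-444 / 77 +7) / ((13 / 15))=1425 / 1001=1.42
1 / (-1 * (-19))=0.05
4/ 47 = 0.09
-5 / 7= -0.71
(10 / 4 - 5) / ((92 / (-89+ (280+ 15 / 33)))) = -5265 / 1012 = -5.20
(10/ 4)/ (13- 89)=-5/ 152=-0.03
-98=-98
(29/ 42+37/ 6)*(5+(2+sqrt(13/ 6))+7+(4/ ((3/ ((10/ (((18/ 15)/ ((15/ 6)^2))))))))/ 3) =8*sqrt(78)/ 7+16048/ 63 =264.82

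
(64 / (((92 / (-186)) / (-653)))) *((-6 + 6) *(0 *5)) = 0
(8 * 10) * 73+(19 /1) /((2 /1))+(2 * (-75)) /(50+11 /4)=2467289 /422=5846.66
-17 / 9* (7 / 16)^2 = -833 / 2304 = -0.36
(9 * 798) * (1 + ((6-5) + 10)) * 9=775656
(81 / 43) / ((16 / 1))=81 / 688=0.12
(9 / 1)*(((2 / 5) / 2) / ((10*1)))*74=333 / 25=13.32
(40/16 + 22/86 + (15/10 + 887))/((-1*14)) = -19162/301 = -63.66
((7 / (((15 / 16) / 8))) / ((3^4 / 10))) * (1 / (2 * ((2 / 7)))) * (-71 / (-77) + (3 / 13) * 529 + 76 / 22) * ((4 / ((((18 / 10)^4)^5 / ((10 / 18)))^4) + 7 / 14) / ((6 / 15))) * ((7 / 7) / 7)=131957228682643713530640666315947750048128128292939956640698312227789414345411572126400 / 452814597437706035853116808581619708621638051317392573119350870911953719917434610999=291.42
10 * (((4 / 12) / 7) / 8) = 5 / 84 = 0.06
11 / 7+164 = 1159 / 7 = 165.57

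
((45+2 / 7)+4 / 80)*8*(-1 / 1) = -12694 / 35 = -362.69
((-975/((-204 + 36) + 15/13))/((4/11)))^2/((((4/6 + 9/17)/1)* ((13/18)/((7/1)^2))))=415204164375/28343528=14648.99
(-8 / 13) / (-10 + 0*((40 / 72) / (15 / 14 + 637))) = 4 / 65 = 0.06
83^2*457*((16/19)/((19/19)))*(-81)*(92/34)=-187687443168/323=-581075675.44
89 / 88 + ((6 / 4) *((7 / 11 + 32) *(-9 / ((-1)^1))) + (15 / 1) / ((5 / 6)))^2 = 203576821 / 968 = 210306.63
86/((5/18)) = 1548/5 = 309.60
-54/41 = -1.32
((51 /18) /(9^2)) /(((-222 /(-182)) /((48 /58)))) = 6188 /260739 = 0.02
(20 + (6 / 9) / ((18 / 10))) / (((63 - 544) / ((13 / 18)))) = -275 / 8991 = -0.03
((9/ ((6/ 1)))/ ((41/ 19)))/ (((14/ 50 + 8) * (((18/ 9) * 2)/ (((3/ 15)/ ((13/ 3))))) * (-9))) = -95/ 882648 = -0.00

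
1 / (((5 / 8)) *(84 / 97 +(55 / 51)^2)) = 2018376 / 2559545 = 0.79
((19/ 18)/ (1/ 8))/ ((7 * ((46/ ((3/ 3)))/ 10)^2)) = 1900/ 33327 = 0.06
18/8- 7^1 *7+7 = -159/4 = -39.75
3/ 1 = 3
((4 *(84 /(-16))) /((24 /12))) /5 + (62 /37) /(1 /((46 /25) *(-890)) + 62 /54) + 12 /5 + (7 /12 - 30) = -15576059107 /563198460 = -27.66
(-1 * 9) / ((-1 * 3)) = 3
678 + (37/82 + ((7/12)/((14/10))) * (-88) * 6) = 37593/82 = 458.45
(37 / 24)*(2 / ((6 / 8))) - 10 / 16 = 251 / 72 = 3.49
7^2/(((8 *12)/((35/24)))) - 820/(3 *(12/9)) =-470605/2304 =-204.26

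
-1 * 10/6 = -5/3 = -1.67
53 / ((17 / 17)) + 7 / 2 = 113 / 2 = 56.50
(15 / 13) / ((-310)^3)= -3 / 77456600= -0.00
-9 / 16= -0.56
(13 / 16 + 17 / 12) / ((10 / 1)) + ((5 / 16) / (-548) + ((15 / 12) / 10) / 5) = 32531 / 131520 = 0.25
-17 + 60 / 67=-1079 / 67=-16.10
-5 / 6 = -0.83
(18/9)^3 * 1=8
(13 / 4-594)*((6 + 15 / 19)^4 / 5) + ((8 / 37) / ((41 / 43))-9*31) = -993779673168731 / 3953939140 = -251339.14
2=2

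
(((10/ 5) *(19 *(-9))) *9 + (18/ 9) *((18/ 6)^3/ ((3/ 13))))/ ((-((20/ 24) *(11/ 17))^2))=29588976/ 3025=9781.48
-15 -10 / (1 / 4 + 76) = -923 / 61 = -15.13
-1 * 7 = -7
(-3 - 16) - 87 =-106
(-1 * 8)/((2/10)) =-40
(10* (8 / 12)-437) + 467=110 / 3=36.67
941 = 941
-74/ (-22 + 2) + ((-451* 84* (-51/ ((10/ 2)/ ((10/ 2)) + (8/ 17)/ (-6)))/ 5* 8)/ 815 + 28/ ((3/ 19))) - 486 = 4379289187/ 1149150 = 3810.89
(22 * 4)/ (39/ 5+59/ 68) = 29920/ 2947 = 10.15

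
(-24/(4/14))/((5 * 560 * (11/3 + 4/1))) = -9/2300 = -0.00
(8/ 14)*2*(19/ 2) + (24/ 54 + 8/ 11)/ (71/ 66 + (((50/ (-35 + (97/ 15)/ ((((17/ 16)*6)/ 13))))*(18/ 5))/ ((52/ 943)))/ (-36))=1577756/ 142383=11.08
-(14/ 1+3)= -17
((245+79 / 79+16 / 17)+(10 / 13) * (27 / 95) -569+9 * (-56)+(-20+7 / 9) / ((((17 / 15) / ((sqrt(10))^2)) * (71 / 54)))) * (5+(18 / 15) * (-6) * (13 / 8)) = 1121914263 / 175370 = 6397.41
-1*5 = -5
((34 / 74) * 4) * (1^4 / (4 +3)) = 68 / 259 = 0.26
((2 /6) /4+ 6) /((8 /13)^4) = 2084953 /49152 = 42.42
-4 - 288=-292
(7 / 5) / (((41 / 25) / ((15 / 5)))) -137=-5512 / 41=-134.44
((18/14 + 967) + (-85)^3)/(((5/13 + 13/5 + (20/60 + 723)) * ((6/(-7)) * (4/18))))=2510876745/566528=4432.04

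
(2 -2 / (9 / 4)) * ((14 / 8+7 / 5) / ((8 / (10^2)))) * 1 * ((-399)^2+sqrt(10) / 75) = 7 * sqrt(10) / 12+27860175 / 4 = 6965045.59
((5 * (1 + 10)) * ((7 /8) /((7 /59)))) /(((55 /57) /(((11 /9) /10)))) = 12331 /240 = 51.38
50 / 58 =25 / 29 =0.86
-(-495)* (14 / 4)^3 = 169785 / 8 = 21223.12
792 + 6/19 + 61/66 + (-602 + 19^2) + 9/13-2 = 8981299/16302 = 550.93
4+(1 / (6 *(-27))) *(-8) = 328 / 81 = 4.05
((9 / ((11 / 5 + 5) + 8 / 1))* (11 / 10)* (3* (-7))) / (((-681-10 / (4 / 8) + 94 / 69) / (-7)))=-1004157 / 7337800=-0.14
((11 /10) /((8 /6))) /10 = 33 /400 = 0.08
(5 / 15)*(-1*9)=-3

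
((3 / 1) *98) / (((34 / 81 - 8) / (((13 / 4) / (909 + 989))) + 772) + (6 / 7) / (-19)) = -1583631 / 19687169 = -0.08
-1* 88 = -88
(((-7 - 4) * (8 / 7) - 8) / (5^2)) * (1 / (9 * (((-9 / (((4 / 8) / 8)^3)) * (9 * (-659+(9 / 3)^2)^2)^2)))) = 1 / 5829871320000000000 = 0.00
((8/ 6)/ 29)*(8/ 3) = 32/ 261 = 0.12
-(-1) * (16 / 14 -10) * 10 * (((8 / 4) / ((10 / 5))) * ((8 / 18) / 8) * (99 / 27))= -3410 / 189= -18.04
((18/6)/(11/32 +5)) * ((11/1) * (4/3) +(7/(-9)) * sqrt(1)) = 4000/513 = 7.80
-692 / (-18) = 346 / 9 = 38.44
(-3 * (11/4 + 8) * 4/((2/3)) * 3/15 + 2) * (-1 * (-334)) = -61289/5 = -12257.80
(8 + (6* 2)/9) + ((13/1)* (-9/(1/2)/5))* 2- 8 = -1384/15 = -92.27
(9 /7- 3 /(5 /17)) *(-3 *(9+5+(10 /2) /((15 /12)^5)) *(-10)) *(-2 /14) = 18296928 /30625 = 597.45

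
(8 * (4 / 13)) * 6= 14.77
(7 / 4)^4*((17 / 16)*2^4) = 40817 / 256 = 159.44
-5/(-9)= 5/9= 0.56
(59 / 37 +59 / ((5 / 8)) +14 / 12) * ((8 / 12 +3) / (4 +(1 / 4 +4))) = 215698 / 4995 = 43.18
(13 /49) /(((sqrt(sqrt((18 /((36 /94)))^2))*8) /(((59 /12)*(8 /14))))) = 767*sqrt(47) /386904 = 0.01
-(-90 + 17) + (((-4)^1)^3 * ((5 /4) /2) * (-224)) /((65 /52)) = 7241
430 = 430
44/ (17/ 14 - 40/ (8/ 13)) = -0.69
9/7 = 1.29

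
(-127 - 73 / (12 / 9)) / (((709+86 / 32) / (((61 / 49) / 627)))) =-177388 / 349842801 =-0.00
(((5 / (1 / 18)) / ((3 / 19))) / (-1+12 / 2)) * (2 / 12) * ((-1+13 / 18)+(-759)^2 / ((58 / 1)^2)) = 98350061 / 30276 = 3248.45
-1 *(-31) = 31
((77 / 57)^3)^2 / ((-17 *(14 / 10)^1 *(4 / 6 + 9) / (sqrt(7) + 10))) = -1488731286350 / 5636049497919 - 148873128635 *sqrt(7) / 5636049497919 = -0.33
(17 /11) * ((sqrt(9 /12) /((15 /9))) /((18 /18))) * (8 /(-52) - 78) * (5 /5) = -25908 * sqrt(3) /715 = -62.76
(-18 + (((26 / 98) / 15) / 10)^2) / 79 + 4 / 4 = 3295372669 / 4267777500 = 0.77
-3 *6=-18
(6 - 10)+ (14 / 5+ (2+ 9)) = 49 / 5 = 9.80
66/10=33/5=6.60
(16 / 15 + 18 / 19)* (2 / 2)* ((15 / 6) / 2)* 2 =287 / 57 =5.04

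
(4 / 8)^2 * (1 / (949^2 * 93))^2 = 1 / 28060198448909796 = 0.00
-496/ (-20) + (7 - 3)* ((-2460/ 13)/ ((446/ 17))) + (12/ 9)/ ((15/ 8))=-435748/ 130455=-3.34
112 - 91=21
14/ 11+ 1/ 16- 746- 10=-132821/ 176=-754.66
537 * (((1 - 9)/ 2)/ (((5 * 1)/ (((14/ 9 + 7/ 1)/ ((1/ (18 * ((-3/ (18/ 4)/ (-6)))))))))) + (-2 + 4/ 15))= -8281.73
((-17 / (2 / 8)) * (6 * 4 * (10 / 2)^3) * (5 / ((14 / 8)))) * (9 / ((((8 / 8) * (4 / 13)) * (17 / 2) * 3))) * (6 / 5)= -5616000 / 7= -802285.71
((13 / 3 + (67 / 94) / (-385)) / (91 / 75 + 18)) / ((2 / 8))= 0.90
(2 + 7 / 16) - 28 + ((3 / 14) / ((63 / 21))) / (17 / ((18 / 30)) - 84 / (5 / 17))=-25.56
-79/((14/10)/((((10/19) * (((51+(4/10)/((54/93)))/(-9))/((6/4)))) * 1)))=3675080/32319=113.71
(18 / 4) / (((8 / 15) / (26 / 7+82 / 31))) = 46575 / 868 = 53.66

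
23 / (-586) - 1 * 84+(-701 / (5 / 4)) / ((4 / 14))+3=-5988449 / 2930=-2043.84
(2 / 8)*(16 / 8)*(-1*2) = -1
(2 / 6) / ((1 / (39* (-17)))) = -221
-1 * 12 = -12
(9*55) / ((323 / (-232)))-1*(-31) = -104827 / 323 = -324.54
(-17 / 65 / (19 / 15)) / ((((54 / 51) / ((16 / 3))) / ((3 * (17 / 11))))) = -39304 / 8151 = -4.82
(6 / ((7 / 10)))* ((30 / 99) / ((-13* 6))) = -100 / 3003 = -0.03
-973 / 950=-1.02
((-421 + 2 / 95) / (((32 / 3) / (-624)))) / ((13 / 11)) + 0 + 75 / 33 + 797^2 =1371143937 / 2090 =656049.73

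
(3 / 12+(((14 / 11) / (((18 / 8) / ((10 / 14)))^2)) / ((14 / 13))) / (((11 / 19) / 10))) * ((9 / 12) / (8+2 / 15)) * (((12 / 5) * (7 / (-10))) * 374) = -75348233 / 563640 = -133.68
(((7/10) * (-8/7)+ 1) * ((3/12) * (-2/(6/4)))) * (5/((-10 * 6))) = 1/180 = 0.01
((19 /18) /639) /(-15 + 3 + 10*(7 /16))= -76 /350811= -0.00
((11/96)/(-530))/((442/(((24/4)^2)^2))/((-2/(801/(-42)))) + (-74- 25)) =693/306913990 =0.00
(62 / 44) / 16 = 31 / 352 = 0.09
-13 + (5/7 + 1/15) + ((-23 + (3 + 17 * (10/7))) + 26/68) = -7.55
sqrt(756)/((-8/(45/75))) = -9* sqrt(21)/20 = -2.06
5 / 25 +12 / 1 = 61 / 5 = 12.20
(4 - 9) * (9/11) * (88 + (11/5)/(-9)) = -359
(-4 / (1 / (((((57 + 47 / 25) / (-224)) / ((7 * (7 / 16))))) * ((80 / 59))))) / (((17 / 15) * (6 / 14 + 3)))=5888 / 49147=0.12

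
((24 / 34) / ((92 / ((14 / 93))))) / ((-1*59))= -14 / 715139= -0.00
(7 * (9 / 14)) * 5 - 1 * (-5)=55 / 2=27.50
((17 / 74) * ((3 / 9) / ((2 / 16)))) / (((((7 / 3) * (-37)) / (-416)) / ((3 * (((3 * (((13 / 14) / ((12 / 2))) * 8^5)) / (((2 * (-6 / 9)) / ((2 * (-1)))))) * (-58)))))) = -786277859328 / 67081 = -11721319.89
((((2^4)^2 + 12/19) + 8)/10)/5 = 2514/475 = 5.29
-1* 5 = -5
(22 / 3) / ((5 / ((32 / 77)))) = 64 / 105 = 0.61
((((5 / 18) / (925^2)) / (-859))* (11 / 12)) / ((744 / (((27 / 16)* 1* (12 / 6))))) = -11 / 6999379392000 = -0.00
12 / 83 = 0.14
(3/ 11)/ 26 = 0.01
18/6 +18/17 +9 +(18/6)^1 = 273/17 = 16.06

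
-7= -7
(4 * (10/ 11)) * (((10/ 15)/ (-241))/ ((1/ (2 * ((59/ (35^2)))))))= -1888/ 1948485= -0.00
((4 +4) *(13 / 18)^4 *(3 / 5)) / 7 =28561 / 153090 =0.19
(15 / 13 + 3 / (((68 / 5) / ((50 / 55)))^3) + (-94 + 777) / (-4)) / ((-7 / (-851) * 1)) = -98152513021289 / 4760539784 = -20617.94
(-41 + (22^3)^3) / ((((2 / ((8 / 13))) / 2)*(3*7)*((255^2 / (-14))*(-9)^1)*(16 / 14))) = 16901769048514 / 22823775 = 740533.46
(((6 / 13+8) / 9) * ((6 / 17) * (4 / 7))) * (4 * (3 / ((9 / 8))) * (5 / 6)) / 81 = 70400 / 3383289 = 0.02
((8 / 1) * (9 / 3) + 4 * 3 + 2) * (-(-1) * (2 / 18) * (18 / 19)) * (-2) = -8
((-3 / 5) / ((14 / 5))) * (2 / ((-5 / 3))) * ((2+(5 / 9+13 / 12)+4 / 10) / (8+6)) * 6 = 0.45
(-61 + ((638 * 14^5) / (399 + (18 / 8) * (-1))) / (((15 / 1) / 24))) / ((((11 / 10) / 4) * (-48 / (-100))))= 548986537450 / 52371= 10482643.78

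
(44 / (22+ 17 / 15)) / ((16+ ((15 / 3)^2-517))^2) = 165 / 19655468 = 0.00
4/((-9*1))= -4/9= -0.44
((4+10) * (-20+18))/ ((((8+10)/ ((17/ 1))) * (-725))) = 238/ 6525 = 0.04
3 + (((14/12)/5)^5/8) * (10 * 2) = 29176807/9720000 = 3.00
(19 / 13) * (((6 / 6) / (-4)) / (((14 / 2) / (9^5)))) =-1121931 / 364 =-3082.23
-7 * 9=-63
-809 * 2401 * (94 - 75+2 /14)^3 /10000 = -1703220869 /1250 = -1362576.70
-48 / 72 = -0.67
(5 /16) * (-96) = -30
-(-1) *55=55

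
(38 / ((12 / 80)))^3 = 438976000 / 27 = 16258370.37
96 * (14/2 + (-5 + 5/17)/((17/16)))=71328/289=246.81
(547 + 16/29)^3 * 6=24022637978634/24389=984978391.02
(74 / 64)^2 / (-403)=-1369 / 412672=-0.00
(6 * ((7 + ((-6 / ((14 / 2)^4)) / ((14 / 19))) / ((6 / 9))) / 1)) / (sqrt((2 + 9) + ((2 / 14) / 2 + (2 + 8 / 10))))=11.27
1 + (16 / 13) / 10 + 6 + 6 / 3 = 593 / 65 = 9.12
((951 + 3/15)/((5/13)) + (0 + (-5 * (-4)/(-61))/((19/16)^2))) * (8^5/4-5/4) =20254803.25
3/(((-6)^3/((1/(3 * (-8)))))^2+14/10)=15/134369287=0.00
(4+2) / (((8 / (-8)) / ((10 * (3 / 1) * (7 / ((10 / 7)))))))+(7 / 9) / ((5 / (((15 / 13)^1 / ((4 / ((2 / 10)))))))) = -687953 / 780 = -881.99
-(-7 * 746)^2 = -27269284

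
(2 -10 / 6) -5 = -14 / 3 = -4.67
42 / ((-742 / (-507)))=1521 / 53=28.70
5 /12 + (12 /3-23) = -223 /12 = -18.58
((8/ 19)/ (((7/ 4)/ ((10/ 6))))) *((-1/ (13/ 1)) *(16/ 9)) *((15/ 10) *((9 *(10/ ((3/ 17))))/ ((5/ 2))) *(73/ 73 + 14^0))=-174080/ 5187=-33.56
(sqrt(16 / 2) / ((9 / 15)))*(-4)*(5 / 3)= -200*sqrt(2) / 9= -31.43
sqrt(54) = 3 * sqrt(6) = 7.35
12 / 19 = 0.63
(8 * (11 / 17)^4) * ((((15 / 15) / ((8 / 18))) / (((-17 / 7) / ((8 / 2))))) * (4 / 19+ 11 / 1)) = -1571740632 / 26977283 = -58.26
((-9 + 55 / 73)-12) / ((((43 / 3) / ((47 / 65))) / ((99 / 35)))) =-20631402 / 7141225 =-2.89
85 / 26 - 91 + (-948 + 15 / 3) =-26799 / 26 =-1030.73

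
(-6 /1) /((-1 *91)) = 0.07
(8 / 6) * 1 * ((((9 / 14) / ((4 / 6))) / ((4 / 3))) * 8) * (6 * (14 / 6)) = 108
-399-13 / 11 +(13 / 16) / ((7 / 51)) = -485731 / 1232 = -394.26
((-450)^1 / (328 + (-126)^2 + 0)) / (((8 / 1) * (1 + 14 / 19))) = -1425 / 712976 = -0.00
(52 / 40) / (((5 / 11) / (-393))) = -56199 / 50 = -1123.98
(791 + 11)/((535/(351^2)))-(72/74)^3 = 5004856241946/27099355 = 184685.44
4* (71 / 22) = 142 / 11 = 12.91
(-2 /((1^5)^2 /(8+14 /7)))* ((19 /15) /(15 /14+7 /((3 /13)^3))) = -9576 /215711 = -0.04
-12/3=-4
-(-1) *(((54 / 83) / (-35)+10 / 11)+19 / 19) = 60411 / 31955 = 1.89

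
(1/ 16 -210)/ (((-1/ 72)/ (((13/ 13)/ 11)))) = 1374.14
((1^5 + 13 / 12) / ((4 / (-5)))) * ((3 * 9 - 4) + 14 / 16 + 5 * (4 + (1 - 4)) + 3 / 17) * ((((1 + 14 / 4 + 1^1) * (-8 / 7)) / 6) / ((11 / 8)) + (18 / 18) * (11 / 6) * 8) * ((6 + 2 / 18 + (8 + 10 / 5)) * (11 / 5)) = -1277874125 / 34272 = -37286.24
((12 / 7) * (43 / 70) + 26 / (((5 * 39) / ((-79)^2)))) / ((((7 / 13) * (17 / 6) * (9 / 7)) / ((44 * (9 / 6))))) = 350288224 / 12495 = 28034.27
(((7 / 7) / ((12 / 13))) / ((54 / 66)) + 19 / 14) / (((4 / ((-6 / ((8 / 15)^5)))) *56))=-171028125 / 102760448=-1.66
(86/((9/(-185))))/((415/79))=-336.52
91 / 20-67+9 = -53.45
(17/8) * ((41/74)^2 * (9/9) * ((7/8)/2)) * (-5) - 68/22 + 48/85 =-3.95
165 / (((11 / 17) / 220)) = 56100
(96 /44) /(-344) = -3 /473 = -0.01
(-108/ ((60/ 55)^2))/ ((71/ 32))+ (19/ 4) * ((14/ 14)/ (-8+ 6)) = -24581/ 568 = -43.28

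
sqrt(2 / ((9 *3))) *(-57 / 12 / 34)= -19 *sqrt(6) / 1224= -0.04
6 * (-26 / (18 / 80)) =-2080 / 3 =-693.33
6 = 6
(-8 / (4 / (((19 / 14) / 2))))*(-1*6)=57 / 7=8.14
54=54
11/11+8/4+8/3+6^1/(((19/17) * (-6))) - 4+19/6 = 3.94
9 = 9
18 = 18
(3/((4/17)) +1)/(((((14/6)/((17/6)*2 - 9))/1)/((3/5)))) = -165/14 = -11.79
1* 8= 8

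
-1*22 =-22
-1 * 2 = -2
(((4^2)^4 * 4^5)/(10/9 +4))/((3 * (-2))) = -50331648/23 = -2188332.52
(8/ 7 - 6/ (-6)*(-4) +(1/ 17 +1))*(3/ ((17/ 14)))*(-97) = 430.96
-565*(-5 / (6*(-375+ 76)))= -2825 / 1794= -1.57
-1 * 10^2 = -100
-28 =-28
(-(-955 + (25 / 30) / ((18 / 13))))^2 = 10624455625 / 11664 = 910875.83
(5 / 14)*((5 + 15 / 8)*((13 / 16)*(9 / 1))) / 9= 3575 / 1792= 1.99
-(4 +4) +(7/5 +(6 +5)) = 22/5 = 4.40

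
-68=-68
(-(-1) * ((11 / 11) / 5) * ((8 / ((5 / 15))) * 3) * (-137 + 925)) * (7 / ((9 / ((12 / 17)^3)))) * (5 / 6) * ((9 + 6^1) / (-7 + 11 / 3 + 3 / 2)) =-1143797760 / 54043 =-21164.59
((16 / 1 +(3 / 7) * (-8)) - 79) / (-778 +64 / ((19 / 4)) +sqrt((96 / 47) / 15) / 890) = 74699925 * sqrt(470) / 34367505293620142 +2986142181204375 / 34367505293620142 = 0.09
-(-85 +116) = -31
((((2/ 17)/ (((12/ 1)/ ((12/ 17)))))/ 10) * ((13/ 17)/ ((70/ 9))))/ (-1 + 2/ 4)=-117/ 859775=-0.00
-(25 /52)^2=-625 /2704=-0.23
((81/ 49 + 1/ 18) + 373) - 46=328.71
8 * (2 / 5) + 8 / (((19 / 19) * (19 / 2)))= 384 / 95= 4.04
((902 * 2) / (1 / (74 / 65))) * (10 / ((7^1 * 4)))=66748 / 91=733.49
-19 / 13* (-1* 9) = 171 / 13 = 13.15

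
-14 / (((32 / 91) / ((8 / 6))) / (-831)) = 176449 / 4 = 44112.25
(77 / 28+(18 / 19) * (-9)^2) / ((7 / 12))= 2589 / 19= 136.26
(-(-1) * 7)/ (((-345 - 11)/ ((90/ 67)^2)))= -14175/ 399521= -0.04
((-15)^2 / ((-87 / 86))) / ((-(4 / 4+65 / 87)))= 9675 / 76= 127.30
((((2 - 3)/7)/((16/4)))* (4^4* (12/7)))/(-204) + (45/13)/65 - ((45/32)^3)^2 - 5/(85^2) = -97700732902300149/12848442984366080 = -7.60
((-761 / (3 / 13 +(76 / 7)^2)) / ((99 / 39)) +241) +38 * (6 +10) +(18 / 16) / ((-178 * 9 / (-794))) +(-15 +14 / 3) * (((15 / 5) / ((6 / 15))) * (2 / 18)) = 4446216901849 / 5303164680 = 838.41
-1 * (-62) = 62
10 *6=60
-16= -16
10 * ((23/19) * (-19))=-230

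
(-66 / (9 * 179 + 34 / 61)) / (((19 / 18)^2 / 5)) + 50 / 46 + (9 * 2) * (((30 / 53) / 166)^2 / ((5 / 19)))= 2855629676421743 / 3158992283634883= 0.90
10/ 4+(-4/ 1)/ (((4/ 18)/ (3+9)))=-427/ 2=-213.50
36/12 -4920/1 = -4917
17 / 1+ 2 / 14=120 / 7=17.14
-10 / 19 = -0.53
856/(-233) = -3.67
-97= -97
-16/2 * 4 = -32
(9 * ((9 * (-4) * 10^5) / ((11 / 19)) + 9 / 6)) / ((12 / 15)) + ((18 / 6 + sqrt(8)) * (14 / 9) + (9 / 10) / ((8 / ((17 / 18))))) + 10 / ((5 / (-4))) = -369359927939 / 5280 + 28 * sqrt(2) / 9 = -69954527.41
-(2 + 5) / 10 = -7 / 10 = -0.70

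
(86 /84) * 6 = 43 /7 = 6.14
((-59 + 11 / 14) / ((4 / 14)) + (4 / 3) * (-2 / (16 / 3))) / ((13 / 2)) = -817 / 26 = -31.42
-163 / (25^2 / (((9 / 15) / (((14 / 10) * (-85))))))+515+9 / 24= 1533244537 / 2975000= 515.38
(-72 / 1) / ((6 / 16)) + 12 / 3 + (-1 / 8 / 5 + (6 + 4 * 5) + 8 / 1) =-6161 / 40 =-154.02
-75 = -75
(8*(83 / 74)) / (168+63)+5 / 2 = 43399 / 17094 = 2.54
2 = 2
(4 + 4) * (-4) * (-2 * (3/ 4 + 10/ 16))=88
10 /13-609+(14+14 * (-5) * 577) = -532795 /13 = -40984.23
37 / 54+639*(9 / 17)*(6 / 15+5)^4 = 165041521439 / 573750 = 287654.07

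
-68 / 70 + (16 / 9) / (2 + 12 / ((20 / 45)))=-8314 / 9135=-0.91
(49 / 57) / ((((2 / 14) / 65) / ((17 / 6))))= 379015 / 342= 1108.23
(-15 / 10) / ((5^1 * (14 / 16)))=-12 / 35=-0.34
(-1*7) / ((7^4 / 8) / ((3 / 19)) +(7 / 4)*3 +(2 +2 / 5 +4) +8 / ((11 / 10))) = -9240 / 2534023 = -0.00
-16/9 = -1.78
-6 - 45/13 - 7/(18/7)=-2851/234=-12.18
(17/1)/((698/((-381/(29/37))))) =-239649/20242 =-11.84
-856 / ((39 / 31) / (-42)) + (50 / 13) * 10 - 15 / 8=2975837 / 104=28613.82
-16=-16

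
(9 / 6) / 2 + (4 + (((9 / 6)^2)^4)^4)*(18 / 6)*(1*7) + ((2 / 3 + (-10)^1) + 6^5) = 116841436631097791 / 12884901888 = 9068088.97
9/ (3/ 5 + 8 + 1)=15/ 16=0.94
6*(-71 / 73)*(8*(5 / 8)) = -2130 / 73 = -29.18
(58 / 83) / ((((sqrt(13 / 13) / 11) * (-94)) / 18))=-5742 / 3901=-1.47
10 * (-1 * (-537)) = 5370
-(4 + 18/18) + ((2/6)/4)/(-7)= -421/84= -5.01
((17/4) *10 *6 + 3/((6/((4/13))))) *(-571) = -1894007/13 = -145692.85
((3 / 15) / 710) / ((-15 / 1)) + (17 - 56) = -2076751 / 53250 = -39.00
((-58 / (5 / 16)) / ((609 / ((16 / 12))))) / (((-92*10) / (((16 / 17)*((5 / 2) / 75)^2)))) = 64 / 138560625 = 0.00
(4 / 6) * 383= 766 / 3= 255.33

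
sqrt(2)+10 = 11.41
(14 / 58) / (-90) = -7 / 2610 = -0.00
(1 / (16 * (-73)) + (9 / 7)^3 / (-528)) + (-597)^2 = 196330746233 / 550858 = 356409.00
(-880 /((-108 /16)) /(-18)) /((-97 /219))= 128480 /7857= 16.35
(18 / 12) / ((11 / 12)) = 1.64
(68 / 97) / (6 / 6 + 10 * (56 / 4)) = 68 / 13677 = 0.00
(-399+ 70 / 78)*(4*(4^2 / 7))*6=-283904 / 13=-21838.77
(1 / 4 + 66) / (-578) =-265 / 2312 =-0.11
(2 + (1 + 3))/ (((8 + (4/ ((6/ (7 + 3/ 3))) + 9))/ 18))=324/ 67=4.84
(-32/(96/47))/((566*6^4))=-47/2200608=-0.00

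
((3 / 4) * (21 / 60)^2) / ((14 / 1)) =21 / 3200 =0.01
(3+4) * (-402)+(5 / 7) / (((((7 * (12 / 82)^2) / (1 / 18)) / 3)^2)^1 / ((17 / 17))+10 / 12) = -548419215132 / 194919683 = -2813.57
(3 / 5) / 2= 3 / 10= 0.30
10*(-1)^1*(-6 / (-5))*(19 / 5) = -228 / 5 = -45.60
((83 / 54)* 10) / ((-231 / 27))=-1.80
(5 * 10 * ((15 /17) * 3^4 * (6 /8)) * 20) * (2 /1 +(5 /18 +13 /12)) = 6125625 /34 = 180165.44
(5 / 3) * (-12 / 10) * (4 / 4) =-2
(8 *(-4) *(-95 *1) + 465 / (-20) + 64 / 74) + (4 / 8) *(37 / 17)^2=3019.98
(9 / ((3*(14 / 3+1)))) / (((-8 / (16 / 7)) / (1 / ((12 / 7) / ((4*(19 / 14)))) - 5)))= 33 / 119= 0.28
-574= -574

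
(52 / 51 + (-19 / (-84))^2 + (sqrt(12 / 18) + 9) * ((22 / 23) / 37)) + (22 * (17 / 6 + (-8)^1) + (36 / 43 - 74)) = -814348567943 / 4389403536 + 22 * sqrt(6) / 2553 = -185.50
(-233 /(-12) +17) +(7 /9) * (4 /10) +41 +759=836.73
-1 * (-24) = 24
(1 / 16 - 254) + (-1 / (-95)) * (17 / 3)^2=-3469241 / 13680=-253.60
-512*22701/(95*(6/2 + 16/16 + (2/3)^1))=-2490624/95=-26217.09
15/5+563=566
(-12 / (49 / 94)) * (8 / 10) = -18.42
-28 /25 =-1.12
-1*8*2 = -16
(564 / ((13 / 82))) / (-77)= -46248 / 1001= -46.20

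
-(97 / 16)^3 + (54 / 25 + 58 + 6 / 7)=-115980687 / 716800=-161.80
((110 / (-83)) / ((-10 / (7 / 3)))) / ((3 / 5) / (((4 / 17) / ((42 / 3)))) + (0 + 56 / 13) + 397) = 10010 / 14145939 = 0.00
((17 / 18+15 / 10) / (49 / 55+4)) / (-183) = -1210 / 443043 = -0.00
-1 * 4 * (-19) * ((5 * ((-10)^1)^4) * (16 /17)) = 60800000 /17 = 3576470.59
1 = 1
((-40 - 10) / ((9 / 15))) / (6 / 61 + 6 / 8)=-98.23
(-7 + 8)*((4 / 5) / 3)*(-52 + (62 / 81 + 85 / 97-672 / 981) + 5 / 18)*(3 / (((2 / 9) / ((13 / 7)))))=-1130382461 / 3330495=-339.40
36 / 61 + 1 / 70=2581 / 4270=0.60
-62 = -62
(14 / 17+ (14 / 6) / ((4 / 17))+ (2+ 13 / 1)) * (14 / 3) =36757 / 306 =120.12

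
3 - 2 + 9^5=59050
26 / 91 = 2 / 7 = 0.29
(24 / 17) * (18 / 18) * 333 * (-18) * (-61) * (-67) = -587939472 / 17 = -34584674.82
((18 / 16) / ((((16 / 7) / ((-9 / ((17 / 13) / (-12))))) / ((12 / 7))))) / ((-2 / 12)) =-28431 / 68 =-418.10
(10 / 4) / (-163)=-5 / 326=-0.02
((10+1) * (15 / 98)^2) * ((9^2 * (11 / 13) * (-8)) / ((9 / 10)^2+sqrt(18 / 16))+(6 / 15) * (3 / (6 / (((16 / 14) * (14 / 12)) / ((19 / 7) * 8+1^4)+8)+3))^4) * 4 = -301.97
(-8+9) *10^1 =10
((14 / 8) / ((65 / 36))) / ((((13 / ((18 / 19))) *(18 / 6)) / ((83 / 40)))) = 15687 / 321100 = 0.05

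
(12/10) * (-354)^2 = 751896/5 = 150379.20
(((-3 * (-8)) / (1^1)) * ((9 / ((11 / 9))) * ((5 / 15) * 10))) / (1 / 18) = 116640 / 11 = 10603.64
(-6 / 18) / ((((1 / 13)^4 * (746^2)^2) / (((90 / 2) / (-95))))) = 85683 / 5884491106864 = 0.00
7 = 7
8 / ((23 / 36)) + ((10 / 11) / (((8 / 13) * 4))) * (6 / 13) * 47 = 41559 / 2024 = 20.53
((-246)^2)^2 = 3662186256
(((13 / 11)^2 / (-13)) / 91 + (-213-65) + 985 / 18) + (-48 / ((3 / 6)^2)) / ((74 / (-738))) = 954196501 / 564102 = 1691.53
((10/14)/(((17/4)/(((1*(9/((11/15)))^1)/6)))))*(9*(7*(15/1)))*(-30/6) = -1624.33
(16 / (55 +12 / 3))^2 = 256 / 3481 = 0.07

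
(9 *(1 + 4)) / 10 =9 / 2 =4.50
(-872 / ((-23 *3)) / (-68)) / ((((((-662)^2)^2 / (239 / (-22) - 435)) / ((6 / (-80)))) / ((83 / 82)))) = -5220119 / 159377247686314240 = -0.00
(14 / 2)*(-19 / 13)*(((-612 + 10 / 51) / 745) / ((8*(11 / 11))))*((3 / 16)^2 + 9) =1599773343 / 168596480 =9.49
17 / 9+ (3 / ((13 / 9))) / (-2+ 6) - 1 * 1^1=659 / 468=1.41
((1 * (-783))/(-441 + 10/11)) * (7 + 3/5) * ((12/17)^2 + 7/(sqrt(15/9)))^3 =1740826874974176/2921249288225 + 28841274597366 * sqrt(15)/50540645125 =2806.06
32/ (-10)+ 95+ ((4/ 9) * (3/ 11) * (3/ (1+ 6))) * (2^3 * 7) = 5209/ 55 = 94.71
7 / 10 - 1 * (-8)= 87 / 10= 8.70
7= 7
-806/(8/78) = -15717/2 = -7858.50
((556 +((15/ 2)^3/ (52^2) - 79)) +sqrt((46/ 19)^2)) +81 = 230401661/ 411008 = 560.58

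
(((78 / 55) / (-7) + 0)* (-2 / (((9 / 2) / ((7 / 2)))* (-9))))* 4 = -208 / 1485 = -0.14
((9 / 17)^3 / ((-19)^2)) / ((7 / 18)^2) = 236196 / 86906057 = 0.00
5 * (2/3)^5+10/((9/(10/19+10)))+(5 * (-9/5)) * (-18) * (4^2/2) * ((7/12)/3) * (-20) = -23212640/4617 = -5027.65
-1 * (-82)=82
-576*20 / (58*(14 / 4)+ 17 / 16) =-36864 / 653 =-56.45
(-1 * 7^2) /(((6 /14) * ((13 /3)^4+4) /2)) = -18522 /28885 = -0.64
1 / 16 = 0.06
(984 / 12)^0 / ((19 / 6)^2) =36 / 361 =0.10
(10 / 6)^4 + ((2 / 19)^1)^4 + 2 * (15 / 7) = 12.00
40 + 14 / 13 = 41.08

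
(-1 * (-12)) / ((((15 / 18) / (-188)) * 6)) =-451.20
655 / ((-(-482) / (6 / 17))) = 1965 / 4097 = 0.48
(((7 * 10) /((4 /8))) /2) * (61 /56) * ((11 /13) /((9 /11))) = 36905 /468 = 78.86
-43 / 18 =-2.39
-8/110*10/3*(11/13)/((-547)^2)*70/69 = -560/805171419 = -0.00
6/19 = 0.32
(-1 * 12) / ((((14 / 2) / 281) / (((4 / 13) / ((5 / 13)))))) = -13488 / 35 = -385.37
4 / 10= 2 / 5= 0.40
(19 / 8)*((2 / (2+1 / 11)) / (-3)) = -209 / 276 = -0.76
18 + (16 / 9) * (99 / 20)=134 / 5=26.80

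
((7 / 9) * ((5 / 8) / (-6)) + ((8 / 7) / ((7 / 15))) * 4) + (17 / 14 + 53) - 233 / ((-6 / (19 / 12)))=2654791 / 21168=125.42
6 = 6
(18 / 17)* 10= 180 / 17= 10.59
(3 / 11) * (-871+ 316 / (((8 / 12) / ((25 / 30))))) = -1428 / 11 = -129.82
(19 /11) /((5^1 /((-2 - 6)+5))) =-57 /55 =-1.04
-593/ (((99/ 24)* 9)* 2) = -2372/ 297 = -7.99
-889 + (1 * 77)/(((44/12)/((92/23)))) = -805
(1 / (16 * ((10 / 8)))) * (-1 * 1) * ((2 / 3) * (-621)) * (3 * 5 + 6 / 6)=1656 / 5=331.20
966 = 966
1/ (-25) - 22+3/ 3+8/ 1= -326/ 25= -13.04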